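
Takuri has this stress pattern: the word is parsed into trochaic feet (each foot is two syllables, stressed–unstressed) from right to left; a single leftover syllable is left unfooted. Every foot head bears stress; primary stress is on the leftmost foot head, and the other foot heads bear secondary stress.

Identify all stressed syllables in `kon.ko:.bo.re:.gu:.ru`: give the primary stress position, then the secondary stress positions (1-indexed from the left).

Parse right to left into trochaic (ˈσσ) feet: (ˈkon.ko:) (ˈbo.re:) (ˈgu:.ru).
Foot heads (stressed positions): 1, 3, 5.
End Rule Leftmost: primary stress on the leftmost head = syllable 1.
Secondary stress on 3, 5: ˈkon.ko:.ˌbo.re:.ˌgu:.ru.

primary 1, secondary 3, 5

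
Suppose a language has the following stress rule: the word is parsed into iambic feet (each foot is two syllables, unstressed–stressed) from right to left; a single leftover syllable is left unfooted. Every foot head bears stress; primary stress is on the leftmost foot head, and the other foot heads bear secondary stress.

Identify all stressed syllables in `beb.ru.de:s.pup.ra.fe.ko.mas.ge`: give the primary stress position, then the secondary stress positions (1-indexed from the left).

primary 3, secondary 5, 7, 9

Parse right to left into iambic (σˈσ) feet: beb (ru.ˈde:s) (pup.ˈra) (fe.ˈko) (mas.ˈge). Syllable 1 is left unfooted.
Foot heads (stressed positions): 3, 5, 7, 9.
End Rule Leftmost: primary stress on the leftmost head = syllable 3.
Secondary stress on 5, 7, 9: beb.ru.ˈde:s.pup.ˌra.fe.ˌko.mas.ˌge.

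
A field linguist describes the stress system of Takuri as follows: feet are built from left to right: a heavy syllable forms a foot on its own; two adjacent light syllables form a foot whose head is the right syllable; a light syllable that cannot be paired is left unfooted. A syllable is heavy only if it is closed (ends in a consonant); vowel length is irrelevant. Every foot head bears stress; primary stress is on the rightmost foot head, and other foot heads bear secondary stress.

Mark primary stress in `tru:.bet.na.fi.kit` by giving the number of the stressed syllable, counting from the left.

5

Weights: 1 tru: L, 2 bet H, 3 na L, 4 fi L, 5 kit H.
Parse left to right (heavy = foot alone; LL = one foot; stranded L unfooted): tru: (ˈbet) (na.ˈfi) (ˈkit).
Foot heads: 2, 4, 5.
Primary stress on the rightmost head = syllable 5.
Primary stress: syllable 5 → tru:.bet.na.fi.ˈkit.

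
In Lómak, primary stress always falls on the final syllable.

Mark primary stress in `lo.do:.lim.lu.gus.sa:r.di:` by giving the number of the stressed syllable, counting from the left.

7

The word has 7 syllables; the final syllable is syllable 7 (di:).
Primary stress: syllable 7 → lo.do:.lim.lu.gus.sa:r.ˈdi:.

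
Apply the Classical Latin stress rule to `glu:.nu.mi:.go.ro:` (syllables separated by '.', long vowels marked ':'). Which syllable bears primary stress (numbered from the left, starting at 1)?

3

Classical Latin: stress the penult if heavy (long vowel or closed), else the antepenult.
Weights: 3 mi: H, 4 go L, 5 ro: H.
The penult (syllable 4, go) is light, so stress falls on the antepenult (syllable 3, mi:).
Stress on syllable 3: glu:.nu.ˈmi:.go.ro:.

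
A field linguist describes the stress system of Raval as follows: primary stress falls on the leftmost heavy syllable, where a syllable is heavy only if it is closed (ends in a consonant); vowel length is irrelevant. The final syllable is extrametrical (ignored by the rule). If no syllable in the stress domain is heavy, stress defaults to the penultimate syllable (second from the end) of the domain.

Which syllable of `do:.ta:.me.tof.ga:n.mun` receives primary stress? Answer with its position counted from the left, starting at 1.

4

The final syllable (6, mun) is extrametrical; the stress domain is syllables 1–5.
Weights: 1 do: L, 2 ta: L, 3 me L, 4 tof H, 5 ga:n H.
Heavy syllables in the domain: 4, 5. The leftmost is syllable 4 (tof).
Primary stress: syllable 4 → do:.ta:.me.ˈtof.ga:n.mun.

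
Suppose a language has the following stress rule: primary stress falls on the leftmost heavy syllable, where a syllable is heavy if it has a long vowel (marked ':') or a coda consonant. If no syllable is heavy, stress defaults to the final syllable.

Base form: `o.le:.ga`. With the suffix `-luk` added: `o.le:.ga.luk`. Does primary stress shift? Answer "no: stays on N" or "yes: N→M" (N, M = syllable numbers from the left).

no: stays on 2

Base `o.le:.ga` (3 syllables):
  Weights: 1 o L, 2 le: H, 3 ga L.
  Heavy syllables in the domain: 2. The leftmost is syllable 2 (le:).
  → primary stress on syllable 2.
Suffixed `o.le:.ga.luk` (4 syllables):
  Weights: 1 o L, 2 le: H, 3 ga L, 4 luk H.
  Heavy syllables in the domain: 2, 4. The leftmost is syllable 2 (le:).
  → primary stress on syllable 2.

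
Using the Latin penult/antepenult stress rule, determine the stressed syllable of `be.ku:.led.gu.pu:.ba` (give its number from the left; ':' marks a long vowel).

5

Classical Latin: stress the penult if heavy (long vowel or closed), else the antepenult.
Weights: 4 gu L, 5 pu: H, 6 ba L.
The penult (syllable 5, pu:) is heavy, so it takes stress.
Stress on syllable 5: be.ku:.led.gu.ˈpu:.ba.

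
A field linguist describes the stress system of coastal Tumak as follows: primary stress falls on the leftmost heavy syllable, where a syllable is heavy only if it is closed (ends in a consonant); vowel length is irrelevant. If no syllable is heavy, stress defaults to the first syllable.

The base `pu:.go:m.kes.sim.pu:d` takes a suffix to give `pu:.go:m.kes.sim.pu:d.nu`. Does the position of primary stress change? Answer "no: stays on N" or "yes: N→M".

Base `pu:.go:m.kes.sim.pu:d` (5 syllables):
  Weights: 1 pu: L, 2 go:m H, 3 kes H, 4 sim H, 5 pu:d H.
  Heavy syllables in the domain: 2, 3, 4, 5. The leftmost is syllable 2 (go:m).
  → primary stress on syllable 2.
Suffixed `pu:.go:m.kes.sim.pu:d.nu` (6 syllables):
  Weights: 1 pu: L, 2 go:m H, 3 kes H, 4 sim H, 5 pu:d H, 6 nu L.
  Heavy syllables in the domain: 2, 3, 4, 5. The leftmost is syllable 2 (go:m).
  → primary stress on syllable 2.

no: stays on 2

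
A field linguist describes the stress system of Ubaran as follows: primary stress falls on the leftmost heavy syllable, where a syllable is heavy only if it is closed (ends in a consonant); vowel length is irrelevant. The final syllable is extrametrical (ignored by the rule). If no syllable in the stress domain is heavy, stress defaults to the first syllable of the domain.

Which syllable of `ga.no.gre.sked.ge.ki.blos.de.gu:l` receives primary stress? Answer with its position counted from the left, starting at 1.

4

The final syllable (9, gu:l) is extrametrical; the stress domain is syllables 1–8.
Weights: 1 ga L, 2 no L, 3 gre L, 4 sked H, 5 ge L, 6 ki L, 7 blos H, 8 de L.
Heavy syllables in the domain: 4, 7. The leftmost is syllable 4 (sked).
Primary stress: syllable 4 → ga.no.gre.ˈsked.ge.ki.blos.de.gu:l.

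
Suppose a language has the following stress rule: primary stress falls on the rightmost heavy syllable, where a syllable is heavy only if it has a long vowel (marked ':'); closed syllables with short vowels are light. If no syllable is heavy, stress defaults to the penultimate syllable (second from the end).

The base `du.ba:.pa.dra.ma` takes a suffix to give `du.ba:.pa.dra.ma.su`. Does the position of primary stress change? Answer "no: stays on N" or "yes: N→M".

no: stays on 2

Base `du.ba:.pa.dra.ma` (5 syllables):
  Weights: 1 du L, 2 ba: H, 3 pa L, 4 dra L, 5 ma L.
  Heavy syllables in the domain: 2. The rightmost is syllable 2 (ba:).
  → primary stress on syllable 2.
Suffixed `du.ba:.pa.dra.ma.su` (6 syllables):
  Weights: 1 du L, 2 ba: H, 3 pa L, 4 dra L, 5 ma L, 6 su L.
  Heavy syllables in the domain: 2. The rightmost is syllable 2 (ba:).
  → primary stress on syllable 2.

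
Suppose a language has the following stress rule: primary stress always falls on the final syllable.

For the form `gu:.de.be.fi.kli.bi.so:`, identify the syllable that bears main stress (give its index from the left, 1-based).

The word has 7 syllables; the final syllable is syllable 7 (so:).
Primary stress: syllable 7 → gu:.de.be.fi.kli.bi.ˈso:.

7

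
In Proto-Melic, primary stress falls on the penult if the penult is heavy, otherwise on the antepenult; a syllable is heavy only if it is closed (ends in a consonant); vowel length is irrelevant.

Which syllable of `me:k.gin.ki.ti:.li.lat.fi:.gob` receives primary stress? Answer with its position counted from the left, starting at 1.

Weights: 6 lat H, 7 fi: L, 8 gob H.
The penult (syllable 7, fi:) is light, so stress falls on the antepenult (syllable 6, lat).
Primary stress: syllable 6 → me:k.gin.ki.ti:.li.ˈlat.fi:.gob.

6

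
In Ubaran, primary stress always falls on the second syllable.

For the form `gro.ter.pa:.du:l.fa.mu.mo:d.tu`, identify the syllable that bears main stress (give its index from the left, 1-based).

The word has 8 syllables; the second syllable is syllable 2 (ter).
Primary stress: syllable 2 → gro.ˈter.pa:.du:l.fa.mu.mo:d.tu.

2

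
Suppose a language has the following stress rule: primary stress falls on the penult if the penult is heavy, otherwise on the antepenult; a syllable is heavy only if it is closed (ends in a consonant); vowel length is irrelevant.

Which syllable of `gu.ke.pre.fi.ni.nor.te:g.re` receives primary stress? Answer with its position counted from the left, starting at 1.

7

Weights: 6 nor H, 7 te:g H, 8 re L.
The penult (syllable 7, te:g) is heavy, so it takes stress.
Primary stress: syllable 7 → gu.ke.pre.fi.ni.nor.ˈte:g.re.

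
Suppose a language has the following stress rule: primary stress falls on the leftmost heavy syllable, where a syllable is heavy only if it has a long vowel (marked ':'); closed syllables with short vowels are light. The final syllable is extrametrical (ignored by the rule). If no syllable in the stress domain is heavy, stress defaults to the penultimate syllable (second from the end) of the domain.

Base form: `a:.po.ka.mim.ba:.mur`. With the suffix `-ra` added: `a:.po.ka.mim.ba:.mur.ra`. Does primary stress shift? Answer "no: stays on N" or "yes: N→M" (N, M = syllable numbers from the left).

Base `a:.po.ka.mim.ba:.mur` (6 syllables):
  The final syllable (6, mur) is extrametrical; the stress domain is syllables 1–5.
  Weights: 1 a: H, 2 po L, 3 ka L, 4 mim L, 5 ba: H.
  Heavy syllables in the domain: 1, 5. The leftmost is syllable 1 (a:).
  → primary stress on syllable 1.
Suffixed `a:.po.ka.mim.ba:.mur.ra` (7 syllables):
  The final syllable (7, ra) is extrametrical; the stress domain is syllables 1–6.
  Weights: 1 a: H, 2 po L, 3 ka L, 4 mim L, 5 ba: H, 6 mur L.
  Heavy syllables in the domain: 1, 5. The leftmost is syllable 1 (a:).
  → primary stress on syllable 1.

no: stays on 1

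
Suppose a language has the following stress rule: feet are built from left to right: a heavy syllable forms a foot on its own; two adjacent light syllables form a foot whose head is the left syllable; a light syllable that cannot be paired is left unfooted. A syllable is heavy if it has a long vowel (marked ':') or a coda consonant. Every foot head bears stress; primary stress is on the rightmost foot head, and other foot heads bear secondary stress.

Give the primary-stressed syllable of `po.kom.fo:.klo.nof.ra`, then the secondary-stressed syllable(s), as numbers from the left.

primary 5, secondary 2, 3

Weights: 1 po L, 2 kom H, 3 fo: H, 4 klo L, 5 nof H, 6 ra L.
Parse left to right (heavy = foot alone; LL = one foot; stranded L unfooted): po (ˈkom) (ˈfo:) klo (ˈnof) ra.
Foot heads: 2, 3, 5.
Primary stress on the rightmost head = syllable 5.
Secondary stress on 2, 3: po.ˌkom.ˌfo:.klo.ˈnof.ra.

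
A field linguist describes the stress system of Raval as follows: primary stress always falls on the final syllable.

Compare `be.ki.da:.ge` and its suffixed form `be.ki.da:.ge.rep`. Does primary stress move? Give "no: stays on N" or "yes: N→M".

Base `be.ki.da:.ge` (4 syllables):
  The word has 4 syllables; the final syllable is syllable 4 (ge).
  → primary stress on syllable 4.
Suffixed `be.ki.da:.ge.rep` (5 syllables):
  The word has 5 syllables; the final syllable is syllable 5 (rep).
  → primary stress on syllable 5.

yes: 4→5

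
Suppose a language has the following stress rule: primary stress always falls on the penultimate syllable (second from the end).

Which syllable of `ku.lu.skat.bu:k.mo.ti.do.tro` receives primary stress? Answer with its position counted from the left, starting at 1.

The word has 8 syllables; the penultimate syllable (second from the end) is syllable 7 (do).
Primary stress: syllable 7 → ku.lu.skat.bu:k.mo.ti.ˈdo.tro.

7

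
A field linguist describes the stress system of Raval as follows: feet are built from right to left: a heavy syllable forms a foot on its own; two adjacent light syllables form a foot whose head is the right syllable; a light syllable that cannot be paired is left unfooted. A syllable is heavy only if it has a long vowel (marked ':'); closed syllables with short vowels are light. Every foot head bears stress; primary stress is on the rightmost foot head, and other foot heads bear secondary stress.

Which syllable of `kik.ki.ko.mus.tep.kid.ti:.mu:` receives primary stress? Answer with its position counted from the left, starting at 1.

Weights: 1 kik L, 2 ki L, 3 ko L, 4 mus L, 5 tep L, 6 kid L, 7 ti: H, 8 mu: H.
Parse right to left (heavy = foot alone; LL = one foot; stranded L unfooted): (kik.ˈki) (ko.ˈmus) (tep.ˈkid) (ˈti:) (ˈmu:).
Foot heads: 2, 4, 6, 7, 8.
Primary stress on the rightmost head = syllable 8.
Primary stress: syllable 8 → kik.ki.ko.mus.tep.kid.ti:.ˈmu:.

8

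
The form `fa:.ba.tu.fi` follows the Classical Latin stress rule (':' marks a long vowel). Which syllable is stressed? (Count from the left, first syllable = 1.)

2

Classical Latin: stress the penult if heavy (long vowel or closed), else the antepenult.
Weights: 2 ba L, 3 tu L, 4 fi L.
The penult (syllable 3, tu) is light, so stress falls on the antepenult (syllable 2, ba).
Stress on syllable 2: fa:.ˈba.tu.fi.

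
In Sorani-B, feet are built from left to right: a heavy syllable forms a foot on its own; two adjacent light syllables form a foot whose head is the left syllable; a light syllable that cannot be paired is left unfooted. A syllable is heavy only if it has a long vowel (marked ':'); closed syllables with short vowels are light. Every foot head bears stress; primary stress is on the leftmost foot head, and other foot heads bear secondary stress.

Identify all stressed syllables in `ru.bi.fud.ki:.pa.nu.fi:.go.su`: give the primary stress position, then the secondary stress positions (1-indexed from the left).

Weights: 1 ru L, 2 bi L, 3 fud L, 4 ki: H, 5 pa L, 6 nu L, 7 fi: H, 8 go L, 9 su L.
Parse left to right (heavy = foot alone; LL = one foot; stranded L unfooted): (ˈru.bi) fud (ˈki:) (ˈpa.nu) (ˈfi:) (ˈgo.su).
Foot heads: 1, 4, 5, 7, 8.
Primary stress on the leftmost head = syllable 1.
Secondary stress on 4, 5, 7, 8: ˈru.bi.fud.ˌki:.ˌpa.nu.ˌfi:.ˌgo.su.

primary 1, secondary 4, 5, 7, 8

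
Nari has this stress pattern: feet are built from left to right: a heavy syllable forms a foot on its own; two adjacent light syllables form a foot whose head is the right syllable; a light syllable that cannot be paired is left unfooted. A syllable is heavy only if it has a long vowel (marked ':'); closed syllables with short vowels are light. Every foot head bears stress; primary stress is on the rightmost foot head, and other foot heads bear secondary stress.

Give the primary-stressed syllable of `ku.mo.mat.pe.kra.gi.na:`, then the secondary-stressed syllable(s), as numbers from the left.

Weights: 1 ku L, 2 mo L, 3 mat L, 4 pe L, 5 kra L, 6 gi L, 7 na: H.
Parse left to right (heavy = foot alone; LL = one foot; stranded L unfooted): (ku.ˈmo) (mat.ˈpe) (kra.ˈgi) (ˈna:).
Foot heads: 2, 4, 6, 7.
Primary stress on the rightmost head = syllable 7.
Secondary stress on 2, 4, 6: ku.ˌmo.mat.ˌpe.kra.ˌgi.ˈna:.

primary 7, secondary 2, 4, 6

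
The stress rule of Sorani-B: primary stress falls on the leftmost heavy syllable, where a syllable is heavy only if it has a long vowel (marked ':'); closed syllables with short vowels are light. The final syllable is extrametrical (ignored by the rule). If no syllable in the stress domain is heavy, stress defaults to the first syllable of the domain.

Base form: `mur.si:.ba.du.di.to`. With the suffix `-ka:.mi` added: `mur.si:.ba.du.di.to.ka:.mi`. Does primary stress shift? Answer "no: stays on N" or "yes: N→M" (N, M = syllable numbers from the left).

Base `mur.si:.ba.du.di.to` (6 syllables):
  The final syllable (6, to) is extrametrical; the stress domain is syllables 1–5.
  Weights: 1 mur L, 2 si: H, 3 ba L, 4 du L, 5 di L.
  Heavy syllables in the domain: 2. The leftmost is syllable 2 (si:).
  → primary stress on syllable 2.
Suffixed `mur.si:.ba.du.di.to.ka:.mi` (8 syllables):
  The final syllable (8, mi) is extrametrical; the stress domain is syllables 1–7.
  Weights: 1 mur L, 2 si: H, 3 ba L, 4 du L, 5 di L, 6 to L, 7 ka: H.
  Heavy syllables in the domain: 2, 7. The leftmost is syllable 2 (si:).
  → primary stress on syllable 2.

no: stays on 2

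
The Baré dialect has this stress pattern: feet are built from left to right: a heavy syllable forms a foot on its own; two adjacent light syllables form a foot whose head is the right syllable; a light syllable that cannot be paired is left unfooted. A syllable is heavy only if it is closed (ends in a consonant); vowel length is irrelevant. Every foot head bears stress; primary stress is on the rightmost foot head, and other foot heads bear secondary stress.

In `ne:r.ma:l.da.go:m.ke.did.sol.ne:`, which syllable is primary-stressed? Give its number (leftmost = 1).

Weights: 1 ne:r H, 2 ma:l H, 3 da L, 4 go:m H, 5 ke L, 6 did H, 7 sol H, 8 ne: L.
Parse left to right (heavy = foot alone; LL = one foot; stranded L unfooted): (ˈne:r) (ˈma:l) da (ˈgo:m) ke (ˈdid) (ˈsol) ne:.
Foot heads: 1, 2, 4, 6, 7.
Primary stress on the rightmost head = syllable 7.
Primary stress: syllable 7 → ne:r.ma:l.da.go:m.ke.did.ˈsol.ne:.

7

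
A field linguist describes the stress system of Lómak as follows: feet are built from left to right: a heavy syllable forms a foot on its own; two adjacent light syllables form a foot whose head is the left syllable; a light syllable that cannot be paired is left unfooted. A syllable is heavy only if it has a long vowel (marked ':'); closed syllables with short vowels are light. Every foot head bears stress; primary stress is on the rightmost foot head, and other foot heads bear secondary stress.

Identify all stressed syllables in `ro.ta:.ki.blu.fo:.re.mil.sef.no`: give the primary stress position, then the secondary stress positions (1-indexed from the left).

primary 8, secondary 2, 3, 5, 6

Weights: 1 ro L, 2 ta: H, 3 ki L, 4 blu L, 5 fo: H, 6 re L, 7 mil L, 8 sef L, 9 no L.
Parse left to right (heavy = foot alone; LL = one foot; stranded L unfooted): ro (ˈta:) (ˈki.blu) (ˈfo:) (ˈre.mil) (ˈsef.no).
Foot heads: 2, 3, 5, 6, 8.
Primary stress on the rightmost head = syllable 8.
Secondary stress on 2, 3, 5, 6: ro.ˌta:.ˌki.blu.ˌfo:.ˌre.mil.ˈsef.no.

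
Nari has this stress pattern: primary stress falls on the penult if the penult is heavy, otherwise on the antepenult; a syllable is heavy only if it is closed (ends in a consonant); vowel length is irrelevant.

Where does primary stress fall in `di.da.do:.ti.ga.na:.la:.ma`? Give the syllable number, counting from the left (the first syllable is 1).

Weights: 6 na: L, 7 la: L, 8 ma L.
The penult (syllable 7, la:) is light, so stress falls on the antepenult (syllable 6, na:).
Primary stress: syllable 6 → di.da.do:.ti.ga.ˈna:.la:.ma.

6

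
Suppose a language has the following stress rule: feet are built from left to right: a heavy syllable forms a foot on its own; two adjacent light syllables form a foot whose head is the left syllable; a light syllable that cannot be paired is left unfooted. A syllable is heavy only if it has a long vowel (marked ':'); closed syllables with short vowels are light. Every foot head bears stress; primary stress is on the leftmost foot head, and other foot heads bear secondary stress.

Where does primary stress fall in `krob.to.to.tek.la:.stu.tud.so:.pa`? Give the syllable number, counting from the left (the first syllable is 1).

Weights: 1 krob L, 2 to L, 3 to L, 4 tek L, 5 la: H, 6 stu L, 7 tud L, 8 so: H, 9 pa L.
Parse left to right (heavy = foot alone; LL = one foot; stranded L unfooted): (ˈkrob.to) (ˈto.tek) (ˈla:) (ˈstu.tud) (ˈso:) pa.
Foot heads: 1, 3, 5, 6, 8.
Primary stress on the leftmost head = syllable 1.
Primary stress: syllable 1 → ˈkrob.to.to.tek.la:.stu.tud.so:.pa.

1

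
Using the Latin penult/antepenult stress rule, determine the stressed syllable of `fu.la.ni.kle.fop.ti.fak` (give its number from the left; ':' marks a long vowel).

5

Classical Latin: stress the penult if heavy (long vowel or closed), else the antepenult.
Weights: 5 fop H, 6 ti L, 7 fak H.
The penult (syllable 6, ti) is light, so stress falls on the antepenult (syllable 5, fop).
Stress on syllable 5: fu.la.ni.kle.ˈfop.ti.fak.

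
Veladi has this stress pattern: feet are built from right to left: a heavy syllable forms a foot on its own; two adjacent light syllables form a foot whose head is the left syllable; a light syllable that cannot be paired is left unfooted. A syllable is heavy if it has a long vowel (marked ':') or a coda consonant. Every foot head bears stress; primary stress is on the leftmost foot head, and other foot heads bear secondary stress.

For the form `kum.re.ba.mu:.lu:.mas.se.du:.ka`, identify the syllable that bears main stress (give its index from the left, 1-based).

1

Weights: 1 kum H, 2 re L, 3 ba L, 4 mu: H, 5 lu: H, 6 mas H, 7 se L, 8 du: H, 9 ka L.
Parse right to left (heavy = foot alone; LL = one foot; stranded L unfooted): (ˈkum) (ˈre.ba) (ˈmu:) (ˈlu:) (ˈmas) se (ˈdu:) ka.
Foot heads: 1, 2, 4, 5, 6, 8.
Primary stress on the leftmost head = syllable 1.
Primary stress: syllable 1 → ˈkum.re.ba.mu:.lu:.mas.se.du:.ka.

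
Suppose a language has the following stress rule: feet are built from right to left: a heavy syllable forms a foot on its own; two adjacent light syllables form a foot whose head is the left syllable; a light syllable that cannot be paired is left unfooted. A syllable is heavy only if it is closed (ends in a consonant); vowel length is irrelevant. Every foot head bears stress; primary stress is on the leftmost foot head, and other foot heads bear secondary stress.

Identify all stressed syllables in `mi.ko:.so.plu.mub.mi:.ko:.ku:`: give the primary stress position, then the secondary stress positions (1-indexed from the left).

primary 1, secondary 3, 5, 7

Weights: 1 mi L, 2 ko: L, 3 so L, 4 plu L, 5 mub H, 6 mi: L, 7 ko: L, 8 ku: L.
Parse right to left (heavy = foot alone; LL = one foot; stranded L unfooted): (ˈmi.ko:) (ˈso.plu) (ˈmub) mi: (ˈko:.ku:).
Foot heads: 1, 3, 5, 7.
Primary stress on the leftmost head = syllable 1.
Secondary stress on 3, 5, 7: ˈmi.ko:.ˌso.plu.ˌmub.mi:.ˌko:.ku:.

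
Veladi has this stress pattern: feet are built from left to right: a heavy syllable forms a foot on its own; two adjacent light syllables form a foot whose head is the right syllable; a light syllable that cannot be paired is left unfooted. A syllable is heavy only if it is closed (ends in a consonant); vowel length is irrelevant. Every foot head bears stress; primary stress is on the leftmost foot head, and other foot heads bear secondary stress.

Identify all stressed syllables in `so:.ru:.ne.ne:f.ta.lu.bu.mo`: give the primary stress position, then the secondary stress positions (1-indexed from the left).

primary 2, secondary 4, 6, 8

Weights: 1 so: L, 2 ru: L, 3 ne L, 4 ne:f H, 5 ta L, 6 lu L, 7 bu L, 8 mo L.
Parse left to right (heavy = foot alone; LL = one foot; stranded L unfooted): (so:.ˈru:) ne (ˈne:f) (ta.ˈlu) (bu.ˈmo).
Foot heads: 2, 4, 6, 8.
Primary stress on the leftmost head = syllable 2.
Secondary stress on 4, 6, 8: so:.ˈru:.ne.ˌne:f.ta.ˌlu.bu.ˌmo.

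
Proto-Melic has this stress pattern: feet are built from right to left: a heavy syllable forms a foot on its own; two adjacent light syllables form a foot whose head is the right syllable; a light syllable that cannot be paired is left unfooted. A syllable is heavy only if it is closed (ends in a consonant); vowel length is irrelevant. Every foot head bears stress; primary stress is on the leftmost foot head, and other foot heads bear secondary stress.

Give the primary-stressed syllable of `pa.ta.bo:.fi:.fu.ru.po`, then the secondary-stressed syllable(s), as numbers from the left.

Weights: 1 pa L, 2 ta L, 3 bo: L, 4 fi: L, 5 fu L, 6 ru L, 7 po L.
Parse right to left (heavy = foot alone; LL = one foot; stranded L unfooted): pa (ta.ˈbo:) (fi:.ˈfu) (ru.ˈpo).
Foot heads: 3, 5, 7.
Primary stress on the leftmost head = syllable 3.
Secondary stress on 5, 7: pa.ta.ˈbo:.fi:.ˌfu.ru.ˌpo.

primary 3, secondary 5, 7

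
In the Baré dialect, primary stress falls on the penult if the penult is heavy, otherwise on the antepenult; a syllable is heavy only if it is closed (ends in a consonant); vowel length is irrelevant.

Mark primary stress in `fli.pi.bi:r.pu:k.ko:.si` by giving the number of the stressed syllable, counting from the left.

4

Weights: 4 pu:k H, 5 ko: L, 6 si L.
The penult (syllable 5, ko:) is light, so stress falls on the antepenult (syllable 4, pu:k).
Primary stress: syllable 4 → fli.pi.bi:r.ˈpu:k.ko:.si.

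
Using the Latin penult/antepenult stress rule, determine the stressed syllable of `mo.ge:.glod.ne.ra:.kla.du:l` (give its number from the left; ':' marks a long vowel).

5

Classical Latin: stress the penult if heavy (long vowel or closed), else the antepenult.
Weights: 5 ra: H, 6 kla L, 7 du:l H.
The penult (syllable 6, kla) is light, so stress falls on the antepenult (syllable 5, ra:).
Stress on syllable 5: mo.ge:.glod.ne.ˈra:.kla.du:l.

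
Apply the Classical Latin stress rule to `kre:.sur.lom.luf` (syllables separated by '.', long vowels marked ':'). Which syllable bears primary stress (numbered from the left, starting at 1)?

Classical Latin: stress the penult if heavy (long vowel or closed), else the antepenult.
Weights: 2 sur H, 3 lom H, 4 luf H.
The penult (syllable 3, lom) is heavy, so it takes stress.
Stress on syllable 3: kre:.sur.ˈlom.luf.

3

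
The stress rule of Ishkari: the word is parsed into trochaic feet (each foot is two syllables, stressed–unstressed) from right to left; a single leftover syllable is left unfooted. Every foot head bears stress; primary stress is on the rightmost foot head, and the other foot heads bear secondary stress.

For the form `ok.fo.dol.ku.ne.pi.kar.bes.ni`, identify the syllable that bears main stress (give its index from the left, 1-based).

8

Parse right to left into trochaic (ˈσσ) feet: ok (ˈfo.dol) (ˈku.ne) (ˈpi.kar) (ˈbes.ni). Syllable 1 is left unfooted.
Foot heads (stressed positions): 2, 4, 6, 8.
End Rule Rightmost: primary stress on the rightmost head = syllable 8.
Primary stress: syllable 8 → ok.fo.dol.ku.ne.pi.kar.ˈbes.ni.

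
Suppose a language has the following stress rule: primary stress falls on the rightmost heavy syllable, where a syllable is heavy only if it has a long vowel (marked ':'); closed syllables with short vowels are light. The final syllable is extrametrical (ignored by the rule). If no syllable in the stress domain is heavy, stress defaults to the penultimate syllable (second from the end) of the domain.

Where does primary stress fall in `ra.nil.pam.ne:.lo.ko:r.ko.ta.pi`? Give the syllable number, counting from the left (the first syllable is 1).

The final syllable (9, pi) is extrametrical; the stress domain is syllables 1–8.
Weights: 1 ra L, 2 nil L, 3 pam L, 4 ne: H, 5 lo L, 6 ko:r H, 7 ko L, 8 ta L.
Heavy syllables in the domain: 4, 6. The rightmost is syllable 6 (ko:r).
Primary stress: syllable 6 → ra.nil.pam.ne:.lo.ˈko:r.ko.ta.pi.

6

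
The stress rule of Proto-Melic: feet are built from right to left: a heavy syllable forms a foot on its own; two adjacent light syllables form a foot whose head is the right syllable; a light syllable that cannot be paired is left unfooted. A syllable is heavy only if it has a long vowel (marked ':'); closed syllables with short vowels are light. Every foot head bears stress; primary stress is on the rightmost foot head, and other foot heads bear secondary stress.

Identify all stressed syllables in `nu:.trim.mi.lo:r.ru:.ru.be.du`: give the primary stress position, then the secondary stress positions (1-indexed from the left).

primary 8, secondary 1, 3, 4, 5

Weights: 1 nu: H, 2 trim L, 3 mi L, 4 lo:r H, 5 ru: H, 6 ru L, 7 be L, 8 du L.
Parse right to left (heavy = foot alone; LL = one foot; stranded L unfooted): (ˈnu:) (trim.ˈmi) (ˈlo:r) (ˈru:) ru (be.ˈdu).
Foot heads: 1, 3, 4, 5, 8.
Primary stress on the rightmost head = syllable 8.
Secondary stress on 1, 3, 4, 5: ˌnu:.trim.ˌmi.ˌlo:r.ˌru:.ru.be.ˈdu.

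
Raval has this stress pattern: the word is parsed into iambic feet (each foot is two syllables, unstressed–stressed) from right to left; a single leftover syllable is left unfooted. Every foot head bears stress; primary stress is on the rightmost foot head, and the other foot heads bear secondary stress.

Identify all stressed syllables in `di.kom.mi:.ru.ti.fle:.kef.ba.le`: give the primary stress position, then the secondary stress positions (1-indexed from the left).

primary 9, secondary 3, 5, 7

Parse right to left into iambic (σˈσ) feet: di (kom.ˈmi:) (ru.ˈti) (fle:.ˈkef) (ba.ˈle). Syllable 1 is left unfooted.
Foot heads (stressed positions): 3, 5, 7, 9.
End Rule Rightmost: primary stress on the rightmost head = syllable 9.
Secondary stress on 3, 5, 7: di.kom.ˌmi:.ru.ˌti.fle:.ˌkef.ba.ˈle.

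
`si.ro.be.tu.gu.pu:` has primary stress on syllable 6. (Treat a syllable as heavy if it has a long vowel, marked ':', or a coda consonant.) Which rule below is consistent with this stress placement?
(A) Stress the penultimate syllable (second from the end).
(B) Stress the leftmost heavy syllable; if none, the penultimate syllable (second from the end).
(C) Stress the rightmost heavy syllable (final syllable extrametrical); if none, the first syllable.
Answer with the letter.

Rule A → syllable 5 (observed: 6).
Rule B → syllable 6 ✓.
Rule C → syllable 1 (observed: 6).

B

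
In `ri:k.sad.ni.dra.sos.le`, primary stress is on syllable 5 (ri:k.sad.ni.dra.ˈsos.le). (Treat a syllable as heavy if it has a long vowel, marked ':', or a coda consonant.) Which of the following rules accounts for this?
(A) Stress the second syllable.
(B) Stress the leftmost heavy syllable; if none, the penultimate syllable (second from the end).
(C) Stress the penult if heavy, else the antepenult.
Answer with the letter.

C

Rule A → syllable 2 (observed: 5).
Rule B → syllable 1 (observed: 5).
Rule C → syllable 5 ✓.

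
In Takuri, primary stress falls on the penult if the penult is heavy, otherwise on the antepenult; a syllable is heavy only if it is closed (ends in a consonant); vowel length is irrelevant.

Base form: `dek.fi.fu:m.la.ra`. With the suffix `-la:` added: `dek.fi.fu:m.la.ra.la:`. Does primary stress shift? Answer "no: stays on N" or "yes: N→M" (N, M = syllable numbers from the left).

yes: 3→4

Base `dek.fi.fu:m.la.ra` (5 syllables):
  Weights: 3 fu:m H, 4 la L, 5 ra L.
  The penult (syllable 4, la) is light, so stress falls on the antepenult (syllable 3, fu:m).
  → primary stress on syllable 3.
Suffixed `dek.fi.fu:m.la.ra.la:` (6 syllables):
  Weights: 4 la L, 5 ra L, 6 la: L.
  The penult (syllable 5, ra) is light, so stress falls on the antepenult (syllable 4, la).
  → primary stress on syllable 4.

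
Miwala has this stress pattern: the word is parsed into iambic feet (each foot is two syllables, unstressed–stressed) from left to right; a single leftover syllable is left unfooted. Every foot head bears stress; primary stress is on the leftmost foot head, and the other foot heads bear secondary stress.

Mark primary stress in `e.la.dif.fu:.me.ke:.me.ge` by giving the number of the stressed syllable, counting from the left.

2

Parse left to right into iambic (σˈσ) feet: (e.ˈla) (dif.ˈfu:) (me.ˈke:) (me.ˈge).
Foot heads (stressed positions): 2, 4, 6, 8.
End Rule Leftmost: primary stress on the leftmost head = syllable 2.
Primary stress: syllable 2 → e.ˈla.dif.fu:.me.ke:.me.ge.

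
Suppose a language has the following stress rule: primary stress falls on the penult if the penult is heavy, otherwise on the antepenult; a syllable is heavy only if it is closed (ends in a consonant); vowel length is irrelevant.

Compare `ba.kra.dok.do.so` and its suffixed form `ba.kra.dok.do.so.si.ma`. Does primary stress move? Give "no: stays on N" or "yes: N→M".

Base `ba.kra.dok.do.so` (5 syllables):
  Weights: 3 dok H, 4 do L, 5 so L.
  The penult (syllable 4, do) is light, so stress falls on the antepenult (syllable 3, dok).
  → primary stress on syllable 3.
Suffixed `ba.kra.dok.do.so.si.ma` (7 syllables):
  Weights: 5 so L, 6 si L, 7 ma L.
  The penult (syllable 6, si) is light, so stress falls on the antepenult (syllable 5, so).
  → primary stress on syllable 5.

yes: 3→5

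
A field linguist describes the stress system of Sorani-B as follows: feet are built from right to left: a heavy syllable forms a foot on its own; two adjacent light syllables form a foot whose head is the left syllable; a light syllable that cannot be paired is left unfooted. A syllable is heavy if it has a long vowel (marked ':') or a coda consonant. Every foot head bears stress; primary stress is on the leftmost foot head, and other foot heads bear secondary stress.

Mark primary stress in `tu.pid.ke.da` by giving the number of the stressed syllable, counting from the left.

Weights: 1 tu L, 2 pid H, 3 ke L, 4 da L.
Parse right to left (heavy = foot alone; LL = one foot; stranded L unfooted): tu (ˈpid) (ˈke.da).
Foot heads: 2, 3.
Primary stress on the leftmost head = syllable 2.
Primary stress: syllable 2 → tu.ˈpid.ke.da.

2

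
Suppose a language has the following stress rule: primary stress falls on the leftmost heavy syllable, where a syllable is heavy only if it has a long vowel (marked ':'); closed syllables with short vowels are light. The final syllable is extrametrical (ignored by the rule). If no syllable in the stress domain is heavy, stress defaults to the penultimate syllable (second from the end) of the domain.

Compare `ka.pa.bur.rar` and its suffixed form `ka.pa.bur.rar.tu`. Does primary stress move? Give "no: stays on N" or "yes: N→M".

Base `ka.pa.bur.rar` (4 syllables):
  The final syllable (4, rar) is extrametrical; the stress domain is syllables 1–3.
  Weights: 1 ka L, 2 pa L, 3 bur L.
  No heavy syllable in the domain; default to the penultimate syllable (second from the end) of the domain = syllable 2.
  → primary stress on syllable 2.
Suffixed `ka.pa.bur.rar.tu` (5 syllables):
  The final syllable (5, tu) is extrametrical; the stress domain is syllables 1–4.
  Weights: 1 ka L, 2 pa L, 3 bur L, 4 rar L.
  No heavy syllable in the domain; default to the penultimate syllable (second from the end) of the domain = syllable 3.
  → primary stress on syllable 3.

yes: 2→3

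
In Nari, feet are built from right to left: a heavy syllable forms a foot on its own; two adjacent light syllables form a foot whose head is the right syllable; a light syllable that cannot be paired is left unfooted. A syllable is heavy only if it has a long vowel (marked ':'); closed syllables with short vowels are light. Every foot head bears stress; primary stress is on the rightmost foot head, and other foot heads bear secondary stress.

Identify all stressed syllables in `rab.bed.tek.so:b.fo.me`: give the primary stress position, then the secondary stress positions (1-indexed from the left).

Weights: 1 rab L, 2 bed L, 3 tek L, 4 so:b H, 5 fo L, 6 me L.
Parse right to left (heavy = foot alone; LL = one foot; stranded L unfooted): rab (bed.ˈtek) (ˈso:b) (fo.ˈme).
Foot heads: 3, 4, 6.
Primary stress on the rightmost head = syllable 6.
Secondary stress on 3, 4: rab.bed.ˌtek.ˌso:b.fo.ˈme.

primary 6, secondary 3, 4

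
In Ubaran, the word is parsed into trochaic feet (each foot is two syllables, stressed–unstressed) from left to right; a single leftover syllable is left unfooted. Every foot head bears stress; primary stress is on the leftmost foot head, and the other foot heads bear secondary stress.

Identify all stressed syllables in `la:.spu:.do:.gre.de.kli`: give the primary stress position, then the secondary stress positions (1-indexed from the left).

Parse left to right into trochaic (ˈσσ) feet: (ˈla:.spu:) (ˈdo:.gre) (ˈde.kli).
Foot heads (stressed positions): 1, 3, 5.
End Rule Leftmost: primary stress on the leftmost head = syllable 1.
Secondary stress on 3, 5: ˈla:.spu:.ˌdo:.gre.ˌde.kli.

primary 1, secondary 3, 5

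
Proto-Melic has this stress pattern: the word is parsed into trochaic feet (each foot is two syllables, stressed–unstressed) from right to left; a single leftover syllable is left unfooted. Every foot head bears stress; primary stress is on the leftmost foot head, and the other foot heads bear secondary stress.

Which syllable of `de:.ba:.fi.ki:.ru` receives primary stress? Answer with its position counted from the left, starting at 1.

2

Parse right to left into trochaic (ˈσσ) feet: de: (ˈba:.fi) (ˈki:.ru). Syllable 1 is left unfooted.
Foot heads (stressed positions): 2, 4.
End Rule Leftmost: primary stress on the leftmost head = syllable 2.
Primary stress: syllable 2 → de:.ˈba:.fi.ki:.ru.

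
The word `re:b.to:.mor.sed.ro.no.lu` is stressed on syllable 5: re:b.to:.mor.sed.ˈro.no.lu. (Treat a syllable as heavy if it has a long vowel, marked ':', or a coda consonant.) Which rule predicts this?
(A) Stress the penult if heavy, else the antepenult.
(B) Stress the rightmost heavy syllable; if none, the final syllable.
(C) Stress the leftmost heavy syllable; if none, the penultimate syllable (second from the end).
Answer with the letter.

Rule A → syllable 5 ✓.
Rule B → syllable 4 (observed: 5).
Rule C → syllable 1 (observed: 5).

A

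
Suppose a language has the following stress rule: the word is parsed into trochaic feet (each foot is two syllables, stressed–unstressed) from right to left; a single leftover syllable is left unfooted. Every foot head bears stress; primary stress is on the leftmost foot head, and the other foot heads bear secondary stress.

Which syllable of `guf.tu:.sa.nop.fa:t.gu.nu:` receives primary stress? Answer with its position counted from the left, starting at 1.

2

Parse right to left into trochaic (ˈσσ) feet: guf (ˈtu:.sa) (ˈnop.fa:t) (ˈgu.nu:). Syllable 1 is left unfooted.
Foot heads (stressed positions): 2, 4, 6.
End Rule Leftmost: primary stress on the leftmost head = syllable 2.
Primary stress: syllable 2 → guf.ˈtu:.sa.nop.fa:t.gu.nu:.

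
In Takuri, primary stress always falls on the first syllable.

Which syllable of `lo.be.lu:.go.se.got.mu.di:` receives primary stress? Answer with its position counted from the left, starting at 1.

1

The word has 8 syllables; the first syllable is syllable 1 (lo).
Primary stress: syllable 1 → ˈlo.be.lu:.go.se.got.mu.di:.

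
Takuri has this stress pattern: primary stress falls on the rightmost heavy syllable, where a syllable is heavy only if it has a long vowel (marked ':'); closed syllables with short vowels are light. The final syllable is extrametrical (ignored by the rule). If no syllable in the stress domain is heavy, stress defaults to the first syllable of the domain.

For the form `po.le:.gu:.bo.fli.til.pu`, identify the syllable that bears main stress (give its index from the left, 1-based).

The final syllable (7, pu) is extrametrical; the stress domain is syllables 1–6.
Weights: 1 po L, 2 le: H, 3 gu: H, 4 bo L, 5 fli L, 6 til L.
Heavy syllables in the domain: 2, 3. The rightmost is syllable 3 (gu:).
Primary stress: syllable 3 → po.le:.ˈgu:.bo.fli.til.pu.

3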